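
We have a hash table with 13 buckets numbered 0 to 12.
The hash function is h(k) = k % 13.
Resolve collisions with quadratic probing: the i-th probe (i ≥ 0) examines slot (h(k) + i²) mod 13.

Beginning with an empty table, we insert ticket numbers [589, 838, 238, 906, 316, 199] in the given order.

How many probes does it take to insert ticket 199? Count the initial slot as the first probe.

589 hashes to 4; slot 4 is free -> place at 4.
838 hashes to 6; slot 6 is free -> place at 6.
238 hashes to 4; 4 taken -> place at 5.
906 hashes to 9; slot 9 is free -> place at 9.
316 hashes to 4; 4,5 taken -> place at 8.
199 hashes to 4; 4,5,8 taken -> place at 0.
Table: [199, —, —, —, 589, 238, 838, —, 316, 906, —, —, —]

4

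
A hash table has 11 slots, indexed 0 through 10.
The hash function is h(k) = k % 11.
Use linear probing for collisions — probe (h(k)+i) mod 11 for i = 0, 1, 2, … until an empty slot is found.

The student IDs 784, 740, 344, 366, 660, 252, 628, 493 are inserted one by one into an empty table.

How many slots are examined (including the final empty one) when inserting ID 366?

4

784 hashes to 3; slot 3 is free => place at 3.
740 hashes to 3; 3 taken => place at 4.
344 hashes to 3; 3,4 taken => place at 5.
366 hashes to 3; 3,4,5 taken => place at 6.
660 hashes to 0; slot 0 is free => place at 0.
252 hashes to 10; slot 10 is free => place at 10.
628 hashes to 1; slot 1 is free => place at 1.
493 hashes to 9; slot 9 is free => place at 9.
Table: [660, 628, _, 784, 740, 344, 366, _, _, 493, 252]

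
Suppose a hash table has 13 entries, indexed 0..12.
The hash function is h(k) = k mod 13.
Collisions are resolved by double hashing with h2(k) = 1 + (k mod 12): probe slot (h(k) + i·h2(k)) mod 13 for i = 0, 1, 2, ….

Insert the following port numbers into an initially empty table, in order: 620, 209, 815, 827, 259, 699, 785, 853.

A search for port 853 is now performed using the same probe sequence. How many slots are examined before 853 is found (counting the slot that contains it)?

620 hashes to 9; slot 9 is free -> place at 9.
209 hashes to 1; slot 1 is free -> place at 1.
815 hashes to 9, h2=12; 9 taken -> place at 8.
827 hashes to 8, h2=12; 8 taken -> place at 7.
259 hashes to 12; slot 12 is free -> place at 12.
699 hashes to 10; slot 10 is free -> place at 10.
785 hashes to 5; slot 5 is free -> place at 5.
853 hashes to 8, h2=2; 8,10,12,1 taken -> place at 3.
Table: [-, 209, -, 853, -, 785, -, 827, 815, 620, 699, -, 259]
Lookup 853: h=8, h2=2, probe 8,10,12,1,3 → found at 3.

5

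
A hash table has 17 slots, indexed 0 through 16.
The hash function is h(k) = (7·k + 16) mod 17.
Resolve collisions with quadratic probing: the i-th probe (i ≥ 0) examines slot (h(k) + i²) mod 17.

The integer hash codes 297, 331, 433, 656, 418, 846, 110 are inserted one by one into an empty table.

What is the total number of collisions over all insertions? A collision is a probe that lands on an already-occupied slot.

8

297 hashes to 4; slot 4 is free -> place at 4.
331 hashes to 4; 4 taken -> place at 5.
433 hashes to 4; 4,5 taken -> place at 8.
656 hashes to 1; slot 1 is free -> place at 1.
418 hashes to 1; 1 taken -> place at 2.
846 hashes to 5; 5 taken -> place at 6.
110 hashes to 4; 4,5,8 taken -> place at 13.
Table: [∅, 656, 418, ∅, 297, 331, 846, ∅, 433, ∅, ∅, ∅, ∅, 110, ∅, ∅, ∅]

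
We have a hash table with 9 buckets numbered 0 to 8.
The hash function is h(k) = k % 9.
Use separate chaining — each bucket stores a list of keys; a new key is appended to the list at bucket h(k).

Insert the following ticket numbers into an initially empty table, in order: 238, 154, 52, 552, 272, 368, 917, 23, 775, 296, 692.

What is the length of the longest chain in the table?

4

238 -> bucket 4
154 -> bucket 1
52 -> bucket 7
552 -> bucket 3
272 -> bucket 2
368 -> bucket 8
917 -> bucket 8 (collision)
23 -> bucket 5
775 -> bucket 1 (collision)
296 -> bucket 8 (collision)
692 -> bucket 8 (collision)
Final buckets:
0: .
1: 154 -> 775
2: 272
3: 552
4: 238
5: 23
6: .
7: 52
8: 368 -> 917 -> 296 -> 692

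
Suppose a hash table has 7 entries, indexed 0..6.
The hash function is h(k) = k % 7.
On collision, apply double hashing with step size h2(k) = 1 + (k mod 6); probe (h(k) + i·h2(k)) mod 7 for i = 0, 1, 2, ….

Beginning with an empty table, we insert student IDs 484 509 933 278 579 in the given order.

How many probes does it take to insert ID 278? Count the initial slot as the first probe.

Insert 484: h=1, slot 1 empty → index 1.
Insert 509: h=5, slot 5 empty → index 5.
Insert 933: h=2, slot 2 empty → index 2.
Insert 278: h=5, h2=3, slots 5,1 occupied → index 4.
Insert 579: h=5, h2=4, slots 5,2 occupied → index 6.
Table: [—, 484, 933, —, 278, 509, 579]

3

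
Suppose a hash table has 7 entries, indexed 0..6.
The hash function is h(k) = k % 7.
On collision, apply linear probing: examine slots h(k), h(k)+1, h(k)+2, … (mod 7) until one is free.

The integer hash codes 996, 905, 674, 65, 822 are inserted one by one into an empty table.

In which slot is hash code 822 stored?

6

996 hashes to 2; slot 2 is free -> place at 2.
905 hashes to 2; 2 taken -> place at 3.
674 hashes to 2; 2,3 taken -> place at 4.
65 hashes to 2; 2,3,4 taken -> place at 5.
822 hashes to 3; 3,4,5 taken -> place at 6.
Table: [∅, ∅, 996, 905, 674, 65, 822]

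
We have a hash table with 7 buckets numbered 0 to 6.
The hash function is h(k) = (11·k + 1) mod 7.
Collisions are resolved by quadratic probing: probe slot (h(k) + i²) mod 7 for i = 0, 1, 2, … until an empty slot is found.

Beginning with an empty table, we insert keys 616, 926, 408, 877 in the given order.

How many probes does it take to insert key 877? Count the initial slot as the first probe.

616: h=1 -> slot 1
926: h=2 -> slot 2
408: h=2, probe 2,3 -> slot 3
877: h=2, probe 2,3,6 -> slot 6
Table: [∅, 616, 926, 408, ∅, ∅, 877]

3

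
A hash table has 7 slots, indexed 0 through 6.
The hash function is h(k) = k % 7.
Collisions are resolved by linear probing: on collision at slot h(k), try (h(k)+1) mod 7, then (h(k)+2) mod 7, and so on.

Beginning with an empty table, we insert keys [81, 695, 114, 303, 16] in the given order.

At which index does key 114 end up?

3

Insert 81: h=4, slot 4 empty -> index 4.
Insert 695: h=2, slot 2 empty -> index 2.
Insert 114: h=2, slot 2 occupied -> index 3.
Insert 303: h=2, slots 2,3,4 occupied -> index 5.
Insert 16: h=2, slots 2,3,4,5 occupied -> index 6.
Table: [., ., 695, 114, 81, 303, 16]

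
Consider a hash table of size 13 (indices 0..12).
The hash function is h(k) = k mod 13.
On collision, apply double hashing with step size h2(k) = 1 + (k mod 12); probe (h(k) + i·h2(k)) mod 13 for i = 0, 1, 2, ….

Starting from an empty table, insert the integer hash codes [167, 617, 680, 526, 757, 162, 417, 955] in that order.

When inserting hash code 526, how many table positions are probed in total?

3

167: h=11 → slot 11
617: h=6 → slot 6
680: h=4 → slot 4
526: h=6, h2=11, probe 6,4,2 → slot 2
757: h=3 → slot 3
162: h=6, h2=7, probe 6,0 → slot 0
417: h=1 → slot 1
955: h=6, h2=8, probe 6,1,9 → slot 9
Table: [162, 417, 526, 757, 680, _, 617, _, _, 955, _, 167, _]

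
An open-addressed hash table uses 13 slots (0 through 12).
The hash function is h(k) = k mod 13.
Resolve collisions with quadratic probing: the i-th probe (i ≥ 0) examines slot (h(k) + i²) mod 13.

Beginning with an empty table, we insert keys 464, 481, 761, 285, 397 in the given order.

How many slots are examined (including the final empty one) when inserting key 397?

2

464: h=9 -> slot 9
481: h=0 -> slot 0
761: h=7 -> slot 7
285: h=12 -> slot 12
397: h=7, probe 7,8 -> slot 8
Table: [481, ∅, ∅, ∅, ∅, ∅, ∅, 761, 397, 464, ∅, ∅, 285]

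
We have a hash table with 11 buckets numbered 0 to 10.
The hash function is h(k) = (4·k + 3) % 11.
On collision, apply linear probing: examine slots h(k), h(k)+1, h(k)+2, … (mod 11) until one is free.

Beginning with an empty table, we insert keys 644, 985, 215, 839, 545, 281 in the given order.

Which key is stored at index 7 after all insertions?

644 hashes to 5; slot 5 is free -> place at 5.
985 hashes to 5; 5 taken -> place at 6.
215 hashes to 5; 5,6 taken -> place at 7.
839 hashes to 4; slot 4 is free -> place at 4.
545 hashes to 5; 5,6,7 taken -> place at 8.
281 hashes to 5; 5,6,7,8 taken -> place at 9.
Table: [., ., ., ., 839, 644, 985, 215, 545, 281, .]

215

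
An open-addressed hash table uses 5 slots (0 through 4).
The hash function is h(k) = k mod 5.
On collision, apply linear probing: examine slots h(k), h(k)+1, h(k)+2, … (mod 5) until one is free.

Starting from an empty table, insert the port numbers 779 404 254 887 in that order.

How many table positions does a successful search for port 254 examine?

Insert 779: h=4, slot 4 empty => index 4.
Insert 404: h=4, slot 4 occupied => index 0.
Insert 254: h=4, slots 4,0 occupied => index 1.
Insert 887: h=2, slot 2 empty => index 2.
Table: [404, 254, 887, -, 779]
Lookup 254: h=4, probe 4,0,1 → found at 1.

3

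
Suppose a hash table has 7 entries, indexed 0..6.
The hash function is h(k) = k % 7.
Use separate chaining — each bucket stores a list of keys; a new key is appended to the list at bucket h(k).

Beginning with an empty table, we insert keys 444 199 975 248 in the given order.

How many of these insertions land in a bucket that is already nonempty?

2

444 → bucket 3
199 → bucket 3 (collision)
975 → bucket 2
248 → bucket 3 (collision)
Final buckets:
0: -
1: -
2: 975
3: 444 -> 199 -> 248
4: -
5: -
6: -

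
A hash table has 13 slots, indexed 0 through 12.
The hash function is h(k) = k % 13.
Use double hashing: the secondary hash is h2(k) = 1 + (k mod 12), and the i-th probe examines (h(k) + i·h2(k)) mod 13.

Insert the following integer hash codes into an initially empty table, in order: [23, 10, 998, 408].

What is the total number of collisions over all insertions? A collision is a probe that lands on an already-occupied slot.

2

23: h=10 → slot 10
10: h=10, h2=11, probe 10,8 → slot 8
998: h=10, h2=3, probe 10,0 → slot 0
408: h=5 → slot 5
Table: [998, ., ., ., ., 408, ., ., 10, ., 23, ., .]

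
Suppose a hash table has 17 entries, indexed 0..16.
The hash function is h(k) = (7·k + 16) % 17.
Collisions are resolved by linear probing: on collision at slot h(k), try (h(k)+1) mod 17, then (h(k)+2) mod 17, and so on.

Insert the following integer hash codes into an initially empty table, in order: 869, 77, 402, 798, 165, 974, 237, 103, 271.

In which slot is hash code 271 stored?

869: h=13 -> slot 13
77: h=11 -> slot 11
402: h=8 -> slot 8
798: h=9 -> slot 9
165: h=15 -> slot 15
974: h=0 -> slot 0
237: h=9, probe 9,10 -> slot 10
103: h=6 -> slot 6
271: h=9, probe 9,10,11,12 -> slot 12
Table: [974, ., ., ., ., ., 103, ., 402, 798, 237, 77, 271, 869, ., 165, .]

12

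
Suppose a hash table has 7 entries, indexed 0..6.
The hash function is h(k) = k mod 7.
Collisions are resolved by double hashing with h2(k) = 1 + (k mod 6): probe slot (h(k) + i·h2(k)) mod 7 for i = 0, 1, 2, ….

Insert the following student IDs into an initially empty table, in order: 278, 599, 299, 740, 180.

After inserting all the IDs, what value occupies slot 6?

180

Insert 278: h=5, slot 5 empty => index 5.
Insert 599: h=4, slot 4 empty => index 4.
Insert 299: h=5, h2=6, slots 5,4 occupied => index 3.
Insert 740: h=5, h2=3, slot 5 occupied => index 1.
Insert 180: h=5, h2=1, slot 5 occupied => index 6.
Table: [—, 740, —, 299, 599, 278, 180]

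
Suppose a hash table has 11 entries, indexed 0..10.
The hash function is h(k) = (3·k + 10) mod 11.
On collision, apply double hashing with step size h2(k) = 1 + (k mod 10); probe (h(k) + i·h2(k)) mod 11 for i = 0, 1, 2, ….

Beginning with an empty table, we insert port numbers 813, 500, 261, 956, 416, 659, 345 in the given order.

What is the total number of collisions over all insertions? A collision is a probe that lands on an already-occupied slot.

813 hashes to 7; slot 7 is free -> place at 7.
500 hashes to 3; slot 3 is free -> place at 3.
261 hashes to 1; slot 1 is free -> place at 1.
956 hashes to 7, h2=7; 7,3 taken -> place at 10.
416 hashes to 4; slot 4 is free -> place at 4.
659 hashes to 7, h2=10; 7 taken -> place at 6.
345 hashes to 0; slot 0 is free -> place at 0.
Table: [345, 261, -, 500, 416, -, 659, 813, -, -, 956]

3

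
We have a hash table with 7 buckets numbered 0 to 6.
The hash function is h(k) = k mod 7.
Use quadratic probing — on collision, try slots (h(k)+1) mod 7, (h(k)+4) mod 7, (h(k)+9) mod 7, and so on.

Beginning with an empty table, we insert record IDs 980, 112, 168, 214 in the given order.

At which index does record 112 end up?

1

980: h=0 → slot 0
112: h=0, probe 0,1 → slot 1
168: h=0, probe 0,1,4 → slot 4
214: h=4, probe 4,5 → slot 5
Table: [980, 112, ∅, ∅, 168, 214, ∅]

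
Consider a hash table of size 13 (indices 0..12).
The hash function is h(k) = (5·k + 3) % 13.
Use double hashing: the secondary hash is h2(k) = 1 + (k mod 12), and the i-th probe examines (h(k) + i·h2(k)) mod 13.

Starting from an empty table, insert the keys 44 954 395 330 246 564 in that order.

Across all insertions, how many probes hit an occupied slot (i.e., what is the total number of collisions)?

6

44: h=2 -> slot 2
954: h=2, h2=7, probe 2,9 -> slot 9
395: h=2, h2=12, probe 2,1 -> slot 1
330: h=2, h2=7, probe 2,9,3 -> slot 3
246: h=11 -> slot 11
564: h=2, h2=1, probe 2,3,4 -> slot 4
Table: [., 395, 44, 330, 564, ., ., ., ., 954, ., 246, .]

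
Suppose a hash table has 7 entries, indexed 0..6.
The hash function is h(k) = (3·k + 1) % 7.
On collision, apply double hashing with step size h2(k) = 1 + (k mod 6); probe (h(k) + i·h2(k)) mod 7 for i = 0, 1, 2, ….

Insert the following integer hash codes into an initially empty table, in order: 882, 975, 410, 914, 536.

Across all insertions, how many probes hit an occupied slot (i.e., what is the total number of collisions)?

Insert 882: h=1, slot 1 empty -> index 1.
Insert 975: h=0, slot 0 empty -> index 0.
Insert 410: h=6, slot 6 empty -> index 6.
Insert 914: h=6, h2=3, slot 6 occupied -> index 2.
Insert 536: h=6, h2=3, slots 6,2 occupied -> index 5.
Table: [975, 882, 914, -, -, 536, 410]

3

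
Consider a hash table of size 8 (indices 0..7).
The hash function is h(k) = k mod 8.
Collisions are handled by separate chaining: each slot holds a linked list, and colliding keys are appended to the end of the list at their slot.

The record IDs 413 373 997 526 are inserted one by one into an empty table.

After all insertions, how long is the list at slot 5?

Insert 413: h=5, bucket 5 empty → new chain.
Insert 373: h=5, bucket 5 nonempty → append to chain.
Insert 997: h=5, bucket 5 nonempty → append to chain.
Insert 526: h=6, bucket 6 empty → new chain.
Final buckets:
0: ∅
1: ∅
2: ∅
3: ∅
4: ∅
5: 413 -> 373 -> 997
6: 526
7: ∅

3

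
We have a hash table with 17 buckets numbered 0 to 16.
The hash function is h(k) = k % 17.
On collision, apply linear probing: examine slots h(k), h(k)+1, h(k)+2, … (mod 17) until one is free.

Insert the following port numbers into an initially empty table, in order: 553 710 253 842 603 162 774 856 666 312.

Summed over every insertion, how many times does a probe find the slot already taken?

553 hashes to 9; slot 9 is free => place at 9.
710 hashes to 13; slot 13 is free => place at 13.
253 hashes to 15; slot 15 is free => place at 15.
842 hashes to 9; 9 taken => place at 10.
603 hashes to 8; slot 8 is free => place at 8.
162 hashes to 9; 9,10 taken => place at 11.
774 hashes to 9; 9,10,11 taken => place at 12.
856 hashes to 6; slot 6 is free => place at 6.
666 hashes to 3; slot 3 is free => place at 3.
312 hashes to 6; 6 taken => place at 7.
Table: [—, —, —, 666, —, —, 856, 312, 603, 553, 842, 162, 774, 710, —, 253, —]

7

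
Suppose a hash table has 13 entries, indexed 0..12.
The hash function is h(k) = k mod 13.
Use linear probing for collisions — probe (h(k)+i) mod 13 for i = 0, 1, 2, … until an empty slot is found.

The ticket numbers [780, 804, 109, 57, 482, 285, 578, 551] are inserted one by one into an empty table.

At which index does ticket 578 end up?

7

780 hashes to 0; slot 0 is free => place at 0.
804 hashes to 11; slot 11 is free => place at 11.
109 hashes to 5; slot 5 is free => place at 5.
57 hashes to 5; 5 taken => place at 6.
482 hashes to 1; slot 1 is free => place at 1.
285 hashes to 12; slot 12 is free => place at 12.
578 hashes to 6; 6 taken => place at 7.
551 hashes to 5; 5,6,7 taken => place at 8.
Table: [780, 482, -, -, -, 109, 57, 578, 551, -, -, 804, 285]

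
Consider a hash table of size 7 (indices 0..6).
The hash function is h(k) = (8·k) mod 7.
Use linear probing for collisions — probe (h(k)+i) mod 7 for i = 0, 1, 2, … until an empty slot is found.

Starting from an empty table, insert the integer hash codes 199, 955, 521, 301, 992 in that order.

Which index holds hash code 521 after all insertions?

5

199 hashes to 3; slot 3 is free → place at 3.
955 hashes to 3; 3 taken → place at 4.
521 hashes to 3; 3,4 taken → place at 5.
301 hashes to 0; slot 0 is free → place at 0.
992 hashes to 5; 5 taken → place at 6.
Table: [301, _, _, 199, 955, 521, 992]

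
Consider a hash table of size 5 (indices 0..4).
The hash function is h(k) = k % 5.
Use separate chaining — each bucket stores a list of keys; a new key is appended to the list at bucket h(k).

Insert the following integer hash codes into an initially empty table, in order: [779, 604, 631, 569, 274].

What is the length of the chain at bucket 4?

779 → bucket 4
604 → bucket 4 (collision)
631 → bucket 1
569 → bucket 4 (collision)
274 → bucket 4 (collision)
Final buckets:
0: ∅
1: 631
2: ∅
3: ∅
4: 779 -> 604 -> 569 -> 274

4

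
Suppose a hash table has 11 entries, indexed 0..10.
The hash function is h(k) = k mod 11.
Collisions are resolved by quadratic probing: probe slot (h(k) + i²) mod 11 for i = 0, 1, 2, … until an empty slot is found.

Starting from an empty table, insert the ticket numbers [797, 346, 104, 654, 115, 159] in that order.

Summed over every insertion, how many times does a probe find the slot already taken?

15

797 hashes to 5; slot 5 is free -> place at 5.
346 hashes to 5; 5 taken -> place at 6.
104 hashes to 5; 5,6 taken -> place at 9.
654 hashes to 5; 5,6,9 taken -> place at 3.
115 hashes to 5; 5,6,9,3 taken -> place at 10.
159 hashes to 5; 5,6,9,3,10 taken -> place at 8.
Table: [—, —, —, 654, —, 797, 346, —, 159, 104, 115]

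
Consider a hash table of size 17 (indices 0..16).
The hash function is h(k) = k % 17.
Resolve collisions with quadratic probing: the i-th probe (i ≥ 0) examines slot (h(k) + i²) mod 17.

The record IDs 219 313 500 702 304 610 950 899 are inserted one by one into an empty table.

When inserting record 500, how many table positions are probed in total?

219 hashes to 15; slot 15 is free -> place at 15.
313 hashes to 7; slot 7 is free -> place at 7.
500 hashes to 7; 7 taken -> place at 8.
702 hashes to 5; slot 5 is free -> place at 5.
304 hashes to 15; 15 taken -> place at 16.
610 hashes to 15; 15,16 taken -> place at 2.
950 hashes to 15; 15,16,2,7 taken -> place at 14.
899 hashes to 15; 15,16,2,7,14 taken -> place at 6.
Table: [—, —, 610, —, —, 702, 899, 313, 500, —, —, —, —, —, 950, 219, 304]

2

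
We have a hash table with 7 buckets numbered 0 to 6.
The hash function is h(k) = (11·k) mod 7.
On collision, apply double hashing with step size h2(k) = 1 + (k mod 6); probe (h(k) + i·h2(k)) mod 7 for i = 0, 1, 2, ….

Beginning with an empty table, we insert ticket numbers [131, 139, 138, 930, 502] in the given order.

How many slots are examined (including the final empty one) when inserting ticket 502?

3

131: h=6 => slot 6
139: h=3 => slot 3
138: h=6, h2=1, probe 6,0 => slot 0
930: h=3, h2=1, probe 3,4 => slot 4
502: h=6, h2=5, probe 6,4,2 => slot 2
Table: [138, ., 502, 139, 930, ., 131]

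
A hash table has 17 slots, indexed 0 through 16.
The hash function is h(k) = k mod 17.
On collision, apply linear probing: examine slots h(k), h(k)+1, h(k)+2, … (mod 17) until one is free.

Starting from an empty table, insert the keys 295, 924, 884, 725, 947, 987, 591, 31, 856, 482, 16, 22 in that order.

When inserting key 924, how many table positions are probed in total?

2

Insert 295: h=6, slot 6 empty => index 6.
Insert 924: h=6, slot 6 occupied => index 7.
Insert 884: h=0, slot 0 empty => index 0.
Insert 725: h=11, slot 11 empty => index 11.
Insert 947: h=12, slot 12 empty => index 12.
Insert 987: h=1, slot 1 empty => index 1.
Insert 591: h=13, slot 13 empty => index 13.
Insert 31: h=14, slot 14 empty => index 14.
Insert 856: h=6, slots 6,7 occupied => index 8.
Insert 482: h=6, slots 6,7,8 occupied => index 9.
Insert 16: h=16, slot 16 empty => index 16.
Insert 22: h=5, slot 5 empty => index 5.
Table: [884, 987, ∅, ∅, ∅, 22, 295, 924, 856, 482, ∅, 725, 947, 591, 31, ∅, 16]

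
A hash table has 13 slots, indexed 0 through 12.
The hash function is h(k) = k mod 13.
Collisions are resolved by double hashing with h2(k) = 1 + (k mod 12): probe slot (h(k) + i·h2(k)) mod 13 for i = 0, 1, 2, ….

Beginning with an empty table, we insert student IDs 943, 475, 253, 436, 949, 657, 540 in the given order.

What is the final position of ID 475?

2

Insert 943: h=7, slot 7 empty -> index 7.
Insert 475: h=7, h2=8, slot 7 occupied -> index 2.
Insert 253: h=6, slot 6 empty -> index 6.
Insert 436: h=7, h2=5, slot 7 occupied -> index 12.
Insert 949: h=0, slot 0 empty -> index 0.
Insert 657: h=7, h2=10, slot 7 occupied -> index 4.
Insert 540: h=7, h2=1, slot 7 occupied -> index 8.
Table: [949, -, 475, -, 657, -, 253, 943, 540, -, -, -, 436]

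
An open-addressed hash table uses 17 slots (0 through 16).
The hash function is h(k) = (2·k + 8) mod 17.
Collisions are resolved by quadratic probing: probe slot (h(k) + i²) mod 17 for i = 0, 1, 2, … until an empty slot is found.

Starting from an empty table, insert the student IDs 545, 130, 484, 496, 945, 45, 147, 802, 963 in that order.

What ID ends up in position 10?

545

545 hashes to 10; slot 10 is free -> place at 10.
130 hashes to 13; slot 13 is free -> place at 13.
484 hashes to 7; slot 7 is free -> place at 7.
496 hashes to 14; slot 14 is free -> place at 14.
945 hashes to 11; slot 11 is free -> place at 11.
45 hashes to 13; 13,14 taken -> place at 0.
147 hashes to 13; 13,14,0 taken -> place at 5.
802 hashes to 14; 14 taken -> place at 15.
963 hashes to 13; 13,14,0,5 taken -> place at 12.
Table: [45, —, —, —, —, 147, —, 484, —, —, 545, 945, 963, 130, 496, 802, —]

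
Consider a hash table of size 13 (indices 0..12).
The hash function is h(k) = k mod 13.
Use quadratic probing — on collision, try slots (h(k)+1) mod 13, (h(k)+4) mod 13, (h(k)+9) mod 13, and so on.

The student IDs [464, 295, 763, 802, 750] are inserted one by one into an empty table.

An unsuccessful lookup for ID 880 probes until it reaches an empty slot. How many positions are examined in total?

6

464: h=9 → slot 9
295: h=9, probe 9,10 → slot 10
763: h=9, probe 9,10,0 → slot 0
802: h=9, probe 9,10,0,5 → slot 5
750: h=9, probe 9,10,0,5,12 → slot 12
Table: [763, —, —, —, —, 802, —, —, —, 464, 295, —, 750]
Lookup 880: h=9, probe 9,10,0,5,12,8 → slot 8 empty, not found.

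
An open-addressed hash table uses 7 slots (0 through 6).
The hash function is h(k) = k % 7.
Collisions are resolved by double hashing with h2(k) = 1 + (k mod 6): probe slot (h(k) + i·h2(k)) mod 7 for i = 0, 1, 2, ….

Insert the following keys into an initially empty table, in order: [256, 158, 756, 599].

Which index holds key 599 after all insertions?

256 hashes to 4; slot 4 is free → place at 4.
158 hashes to 4, h2=3; 4 taken → place at 0.
756 hashes to 0, h2=1; 0 taken → place at 1.
599 hashes to 4, h2=6; 4 taken → place at 3.
Table: [158, 756, -, 599, 256, -, -]

3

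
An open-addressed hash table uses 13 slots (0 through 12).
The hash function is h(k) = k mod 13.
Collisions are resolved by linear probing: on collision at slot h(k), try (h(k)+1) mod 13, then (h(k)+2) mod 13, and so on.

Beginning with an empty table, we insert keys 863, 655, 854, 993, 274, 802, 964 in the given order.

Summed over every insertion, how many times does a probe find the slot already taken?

Insert 863: h=5, slot 5 empty -> index 5.
Insert 655: h=5, slot 5 occupied -> index 6.
Insert 854: h=9, slot 9 empty -> index 9.
Insert 993: h=5, slots 5,6 occupied -> index 7.
Insert 274: h=1, slot 1 empty -> index 1.
Insert 802: h=9, slot 9 occupied -> index 10.
Insert 964: h=2, slot 2 empty -> index 2.
Table: [-, 274, 964, -, -, 863, 655, 993, -, 854, 802, -, -]

4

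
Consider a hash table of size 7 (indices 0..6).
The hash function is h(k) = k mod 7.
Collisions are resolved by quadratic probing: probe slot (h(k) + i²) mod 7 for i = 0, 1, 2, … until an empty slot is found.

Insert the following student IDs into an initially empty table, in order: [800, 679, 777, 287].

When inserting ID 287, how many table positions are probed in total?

800: h=2 => slot 2
679: h=0 => slot 0
777: h=0, probe 0,1 => slot 1
287: h=0, probe 0,1,4 => slot 4
Table: [679, 777, 800, -, 287, -, -]

3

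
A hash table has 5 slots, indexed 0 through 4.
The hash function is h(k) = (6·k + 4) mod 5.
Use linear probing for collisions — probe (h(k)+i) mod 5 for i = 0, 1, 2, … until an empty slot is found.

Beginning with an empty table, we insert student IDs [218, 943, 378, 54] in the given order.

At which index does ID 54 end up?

0

Insert 218: h=2, slot 2 empty => index 2.
Insert 943: h=2, slot 2 occupied => index 3.
Insert 378: h=2, slots 2,3 occupied => index 4.
Insert 54: h=3, slots 3,4 occupied => index 0.
Table: [54, _, 218, 943, 378]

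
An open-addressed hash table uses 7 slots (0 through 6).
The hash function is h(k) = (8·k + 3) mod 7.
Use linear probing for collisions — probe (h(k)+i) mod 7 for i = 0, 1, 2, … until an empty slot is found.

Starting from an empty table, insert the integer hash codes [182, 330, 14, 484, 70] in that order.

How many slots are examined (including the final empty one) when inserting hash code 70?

182 hashes to 3; slot 3 is free → place at 3.
330 hashes to 4; slot 4 is free → place at 4.
14 hashes to 3; 3,4 taken → place at 5.
484 hashes to 4; 4,5 taken → place at 6.
70 hashes to 3; 3,4,5,6 taken → place at 0.
Table: [70, —, —, 182, 330, 14, 484]

5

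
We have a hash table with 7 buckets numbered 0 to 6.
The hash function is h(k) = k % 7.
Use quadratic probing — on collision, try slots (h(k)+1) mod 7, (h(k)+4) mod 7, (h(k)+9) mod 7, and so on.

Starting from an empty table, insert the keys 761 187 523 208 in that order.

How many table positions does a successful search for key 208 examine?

761 hashes to 5; slot 5 is free -> place at 5.
187 hashes to 5; 5 taken -> place at 6.
523 hashes to 5; 5,6 taken -> place at 2.
208 hashes to 5; 5,6,2 taken -> place at 0.
Table: [208, -, 523, -, -, 761, 187]
Lookup 208: h=5, probe 5,6,2,0 → found at 0.

4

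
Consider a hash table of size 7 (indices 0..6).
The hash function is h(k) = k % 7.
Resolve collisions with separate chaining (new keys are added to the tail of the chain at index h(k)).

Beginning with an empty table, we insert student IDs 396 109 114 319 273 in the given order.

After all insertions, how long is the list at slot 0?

1

396 -> bucket 4
109 -> bucket 4 (collision)
114 -> bucket 2
319 -> bucket 4 (collision)
273 -> bucket 0
Final buckets:
0: 273
1: —
2: 114
3: —
4: 396 -> 109 -> 319
5: —
6: —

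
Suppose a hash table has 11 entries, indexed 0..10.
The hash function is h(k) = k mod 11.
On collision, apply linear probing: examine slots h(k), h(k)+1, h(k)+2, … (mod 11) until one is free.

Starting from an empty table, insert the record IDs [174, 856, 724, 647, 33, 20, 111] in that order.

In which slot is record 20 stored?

3

174 hashes to 9; slot 9 is free => place at 9.
856 hashes to 9; 9 taken => place at 10.
724 hashes to 9; 9,10 taken => place at 0.
647 hashes to 9; 9,10,0 taken => place at 1.
33 hashes to 0; 0,1 taken => place at 2.
20 hashes to 9; 9,10,0,1,2 taken => place at 3.
111 hashes to 1; 1,2,3 taken => place at 4.
Table: [724, 647, 33, 20, 111, _, _, _, _, 174, 856]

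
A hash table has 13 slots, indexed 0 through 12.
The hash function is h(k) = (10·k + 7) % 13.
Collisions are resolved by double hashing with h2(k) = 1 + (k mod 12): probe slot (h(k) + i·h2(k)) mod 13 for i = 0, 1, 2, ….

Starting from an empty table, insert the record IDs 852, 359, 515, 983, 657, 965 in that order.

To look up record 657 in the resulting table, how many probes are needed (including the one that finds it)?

852 hashes to 12; slot 12 is free → place at 12.
359 hashes to 9; slot 9 is free → place at 9.
515 hashes to 9, h2=12; 9 taken → place at 8.
983 hashes to 9, h2=12; 9,8 taken → place at 7.
657 hashes to 12, h2=10; 12,9 taken → place at 6.
965 hashes to 11; slot 11 is free → place at 11.
Table: [., ., ., ., ., ., 657, 983, 515, 359, ., 965, 852]
Lookup 657: h=12, h2=10, probe 12,9,6 → found at 6.

3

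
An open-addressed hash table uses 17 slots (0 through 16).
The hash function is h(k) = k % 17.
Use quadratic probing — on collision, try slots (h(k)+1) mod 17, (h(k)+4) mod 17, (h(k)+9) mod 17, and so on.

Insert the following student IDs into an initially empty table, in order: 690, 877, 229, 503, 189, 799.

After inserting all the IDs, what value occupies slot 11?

877

Insert 690: h=10, slot 10 empty -> index 10.
Insert 877: h=10, slot 10 occupied -> index 11.
Insert 229: h=8, slot 8 empty -> index 8.
Insert 503: h=10, slots 10,11 occupied -> index 14.
Insert 189: h=2, slot 2 empty -> index 2.
Insert 799: h=0, slot 0 empty -> index 0.
Table: [799, _, 189, _, _, _, _, _, 229, _, 690, 877, _, _, 503, _, _]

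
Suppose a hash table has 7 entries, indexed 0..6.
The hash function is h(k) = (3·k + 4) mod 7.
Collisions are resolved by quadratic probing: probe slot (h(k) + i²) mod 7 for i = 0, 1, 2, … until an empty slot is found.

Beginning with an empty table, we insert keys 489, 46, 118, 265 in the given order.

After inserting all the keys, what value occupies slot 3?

265

489: h=1 → slot 1
46: h=2 → slot 2
118: h=1, probe 1,2,5 → slot 5
265: h=1, probe 1,2,5,3 → slot 3
Table: [∅, 489, 46, 265, ∅, 118, ∅]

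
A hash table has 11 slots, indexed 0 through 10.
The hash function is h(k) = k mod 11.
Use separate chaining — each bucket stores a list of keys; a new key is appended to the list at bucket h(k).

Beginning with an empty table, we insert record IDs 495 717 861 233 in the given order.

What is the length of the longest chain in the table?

495 → bucket 0
717 → bucket 2
861 → bucket 3
233 → bucket 2 (collision)
Final buckets:
0: 495
1: ∅
2: 717 -> 233
3: 861
4: ∅
5: ∅
6: ∅
7: ∅
8: ∅
9: ∅
10: ∅

2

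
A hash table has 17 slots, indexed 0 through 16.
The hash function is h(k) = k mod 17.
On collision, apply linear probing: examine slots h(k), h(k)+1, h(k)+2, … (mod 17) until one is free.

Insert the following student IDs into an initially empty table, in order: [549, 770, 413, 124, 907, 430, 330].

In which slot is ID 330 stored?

11

549: h=5 => slot 5
770: h=5, probe 5,6 => slot 6
413: h=5, probe 5,6,7 => slot 7
124: h=5, probe 5,6,7,8 => slot 8
907: h=6, probe 6,7,8,9 => slot 9
430: h=5, probe 5,6,7,8,9,10 => slot 10
330: h=7, probe 7,8,9,10,11 => slot 11
Table: [-, -, -, -, -, 549, 770, 413, 124, 907, 430, 330, -, -, -, -, -]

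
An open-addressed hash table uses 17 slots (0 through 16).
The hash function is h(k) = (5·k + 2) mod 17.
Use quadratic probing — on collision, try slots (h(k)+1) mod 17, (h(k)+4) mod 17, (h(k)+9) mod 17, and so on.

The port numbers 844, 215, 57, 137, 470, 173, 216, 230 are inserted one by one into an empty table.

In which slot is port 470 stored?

10

844 hashes to 6; slot 6 is free => place at 6.
215 hashes to 6; 6 taken => place at 7.
57 hashes to 15; slot 15 is free => place at 15.
137 hashes to 7; 7 taken => place at 8.
470 hashes to 6; 6,7 taken => place at 10.
173 hashes to 0; slot 0 is free => place at 0.
216 hashes to 11; slot 11 is free => place at 11.
230 hashes to 13; slot 13 is free => place at 13.
Table: [173, ∅, ∅, ∅, ∅, ∅, 844, 215, 137, ∅, 470, 216, ∅, 230, ∅, 57, ∅]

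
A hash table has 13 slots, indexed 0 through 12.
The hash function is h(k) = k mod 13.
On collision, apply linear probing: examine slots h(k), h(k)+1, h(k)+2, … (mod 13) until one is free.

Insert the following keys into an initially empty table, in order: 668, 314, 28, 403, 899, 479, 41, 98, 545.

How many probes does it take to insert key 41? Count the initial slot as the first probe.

668 hashes to 5; slot 5 is free => place at 5.
314 hashes to 2; slot 2 is free => place at 2.
28 hashes to 2; 2 taken => place at 3.
403 hashes to 0; slot 0 is free => place at 0.
899 hashes to 2; 2,3 taken => place at 4.
479 hashes to 11; slot 11 is free => place at 11.
41 hashes to 2; 2,3,4,5 taken => place at 6.
98 hashes to 7; slot 7 is free => place at 7.
545 hashes to 12; slot 12 is free => place at 12.
Table: [403, ., 314, 28, 899, 668, 41, 98, ., ., ., 479, 545]

5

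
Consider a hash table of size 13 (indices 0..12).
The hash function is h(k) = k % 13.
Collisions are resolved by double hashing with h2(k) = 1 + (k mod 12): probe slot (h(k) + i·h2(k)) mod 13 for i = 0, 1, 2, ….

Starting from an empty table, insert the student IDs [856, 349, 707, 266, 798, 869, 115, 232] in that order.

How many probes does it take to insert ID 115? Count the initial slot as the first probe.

3

856: h=11 => slot 11
349: h=11, h2=2, probe 11,0 => slot 0
707: h=5 => slot 5
266: h=6 => slot 6
798: h=5, h2=7, probe 5,12 => slot 12
869: h=11, h2=6, probe 11,4 => slot 4
115: h=11, h2=8, probe 11,6,1 => slot 1
232: h=11, h2=5, probe 11,3 => slot 3
Table: [349, 115, —, 232, 869, 707, 266, —, —, —, —, 856, 798]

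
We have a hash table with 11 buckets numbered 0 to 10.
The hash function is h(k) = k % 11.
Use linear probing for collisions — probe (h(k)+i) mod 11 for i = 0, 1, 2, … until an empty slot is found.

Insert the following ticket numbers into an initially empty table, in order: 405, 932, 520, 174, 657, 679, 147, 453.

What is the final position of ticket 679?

405: h=9 -> slot 9
932: h=8 -> slot 8
520: h=3 -> slot 3
174: h=9, probe 9,10 -> slot 10
657: h=8, probe 8,9,10,0 -> slot 0
679: h=8, probe 8,9,10,0,1 -> slot 1
147: h=4 -> slot 4
453: h=2 -> slot 2
Table: [657, 679, 453, 520, 147, ., ., ., 932, 405, 174]

1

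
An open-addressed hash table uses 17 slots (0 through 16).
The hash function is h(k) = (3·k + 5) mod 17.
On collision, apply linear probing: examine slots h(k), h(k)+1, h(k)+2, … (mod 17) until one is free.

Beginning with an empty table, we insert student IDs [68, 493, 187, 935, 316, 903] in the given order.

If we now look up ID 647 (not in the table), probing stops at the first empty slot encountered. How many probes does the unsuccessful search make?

2

68: h=5 → slot 5
493: h=5, probe 5,6 → slot 6
187: h=5, probe 5,6,7 → slot 7
935: h=5, probe 5,6,7,8 → slot 8
316: h=1 → slot 1
903: h=11 → slot 11
Table: [∅, 316, ∅, ∅, ∅, 68, 493, 187, 935, ∅, ∅, 903, ∅, ∅, ∅, ∅, ∅]
Lookup 647: h=8, probe 8,9 → slot 9 empty, not found.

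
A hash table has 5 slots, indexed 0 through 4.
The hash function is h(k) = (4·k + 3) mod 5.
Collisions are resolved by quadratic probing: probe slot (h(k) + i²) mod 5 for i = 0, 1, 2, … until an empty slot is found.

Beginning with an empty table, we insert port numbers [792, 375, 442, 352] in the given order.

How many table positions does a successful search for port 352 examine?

Insert 792: h=1, slot 1 empty → index 1.
Insert 375: h=3, slot 3 empty → index 3.
Insert 442: h=1, slot 1 occupied → index 2.
Insert 352: h=1, slots 1,2 occupied → index 0.
Table: [352, 792, 442, 375, —]
Lookup 352: h=1, probe 1,2,0 → found at 0.

3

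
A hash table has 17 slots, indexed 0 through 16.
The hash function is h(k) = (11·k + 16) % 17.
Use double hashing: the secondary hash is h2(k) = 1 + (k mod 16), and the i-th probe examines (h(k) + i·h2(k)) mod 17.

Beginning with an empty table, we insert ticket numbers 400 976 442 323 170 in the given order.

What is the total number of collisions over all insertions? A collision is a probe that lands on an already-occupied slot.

400 hashes to 13; slot 13 is free → place at 13.
976 hashes to 8; slot 8 is free → place at 8.
442 hashes to 16; slot 16 is free → place at 16.
323 hashes to 16, h2=4; 16 taken → place at 3.
170 hashes to 16, h2=11; 16 taken → place at 10.
Table: [∅, ∅, ∅, 323, ∅, ∅, ∅, ∅, 976, ∅, 170, ∅, ∅, 400, ∅, ∅, 442]

2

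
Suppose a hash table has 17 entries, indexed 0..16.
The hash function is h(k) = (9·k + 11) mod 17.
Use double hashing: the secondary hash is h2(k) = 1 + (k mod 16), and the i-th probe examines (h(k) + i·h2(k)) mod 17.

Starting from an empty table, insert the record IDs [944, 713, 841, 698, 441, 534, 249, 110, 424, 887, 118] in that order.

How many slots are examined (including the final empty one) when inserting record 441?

2

944 hashes to 7; slot 7 is free => place at 7.
713 hashes to 2; slot 2 is free => place at 2.
841 hashes to 15; slot 15 is free => place at 15.
698 hashes to 3; slot 3 is free => place at 3.
441 hashes to 2, h2=10; 2 taken => place at 12.
534 hashes to 6; slot 6 is free => place at 6.
249 hashes to 8; slot 8 is free => place at 8.
110 hashes to 15, h2=15; 15 taken => place at 13.
424 hashes to 2, h2=9; 2 taken => place at 11.
887 hashes to 4; slot 4 is free => place at 4.
118 hashes to 2, h2=7; 2 taken => place at 9.
Table: [—, —, 713, 698, 887, —, 534, 944, 249, 118, —, 424, 441, 110, —, 841, —]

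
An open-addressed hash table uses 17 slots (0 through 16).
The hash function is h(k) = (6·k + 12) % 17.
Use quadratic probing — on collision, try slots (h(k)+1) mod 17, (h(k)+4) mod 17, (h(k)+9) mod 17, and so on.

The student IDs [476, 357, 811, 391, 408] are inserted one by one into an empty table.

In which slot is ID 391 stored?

4

476: h=12 -> slot 12
357: h=12, probe 12,13 -> slot 13
811: h=16 -> slot 16
391: h=12, probe 12,13,16,4 -> slot 4
408: h=12, probe 12,13,16,4,11 -> slot 11
Table: [_, _, _, _, 391, _, _, _, _, _, _, 408, 476, 357, _, _, 811]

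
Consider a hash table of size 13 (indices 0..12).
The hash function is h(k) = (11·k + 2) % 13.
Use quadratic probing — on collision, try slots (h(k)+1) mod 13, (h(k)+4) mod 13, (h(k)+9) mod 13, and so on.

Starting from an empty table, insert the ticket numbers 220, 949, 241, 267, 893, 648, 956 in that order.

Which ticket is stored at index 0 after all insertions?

956

220 hashes to 4; slot 4 is free => place at 4.
949 hashes to 2; slot 2 is free => place at 2.
241 hashes to 1; slot 1 is free => place at 1.
267 hashes to 1; 1,2 taken => place at 5.
893 hashes to 10; slot 10 is free => place at 10.
648 hashes to 6; slot 6 is free => place at 6.
956 hashes to 1; 1,2,5,10,4 taken => place at 0.
Table: [956, 241, 949, ., 220, 267, 648, ., ., ., 893, ., .]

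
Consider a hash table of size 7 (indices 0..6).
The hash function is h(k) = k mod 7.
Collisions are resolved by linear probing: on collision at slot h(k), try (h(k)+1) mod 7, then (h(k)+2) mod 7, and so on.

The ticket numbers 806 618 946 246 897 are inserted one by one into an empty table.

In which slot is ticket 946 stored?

3

Insert 806: h=1, slot 1 empty → index 1.
Insert 618: h=2, slot 2 empty → index 2.
Insert 946: h=1, slots 1,2 occupied → index 3.
Insert 246: h=1, slots 1,2,3 occupied → index 4.
Insert 897: h=1, slots 1,2,3,4 occupied → index 5.
Table: [-, 806, 618, 946, 246, 897, -]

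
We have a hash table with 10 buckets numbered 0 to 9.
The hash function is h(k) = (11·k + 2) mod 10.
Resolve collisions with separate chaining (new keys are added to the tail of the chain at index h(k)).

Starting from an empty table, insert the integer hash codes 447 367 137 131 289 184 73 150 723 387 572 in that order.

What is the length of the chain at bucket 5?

447 -> bucket 9
367 -> bucket 9 (collision)
137 -> bucket 9 (collision)
131 -> bucket 3
289 -> bucket 1
184 -> bucket 6
73 -> bucket 5
150 -> bucket 2
723 -> bucket 5 (collision)
387 -> bucket 9 (collision)
572 -> bucket 4
Final buckets:
0: _
1: 289
2: 150
3: 131
4: 572
5: 73 -> 723
6: 184
7: _
8: _
9: 447 -> 367 -> 137 -> 387

2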